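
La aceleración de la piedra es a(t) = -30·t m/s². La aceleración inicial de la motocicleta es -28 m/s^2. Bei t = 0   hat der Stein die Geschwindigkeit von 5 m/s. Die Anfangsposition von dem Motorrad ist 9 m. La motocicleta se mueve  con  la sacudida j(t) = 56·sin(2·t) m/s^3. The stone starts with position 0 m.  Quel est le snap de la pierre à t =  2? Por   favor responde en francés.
Pour résoudre ceci, nous devons prendre 2 dérivées de notre équation de l'accélération a(t) = -30·t. En prenant d/dt de a(t), nous trouvons j(t) = -30. La dérivée du jerk donne le snap: s(t) = 0. De l'équation du snap s(t) = 0, nous substituons t = 2 pour obtenir s = 0.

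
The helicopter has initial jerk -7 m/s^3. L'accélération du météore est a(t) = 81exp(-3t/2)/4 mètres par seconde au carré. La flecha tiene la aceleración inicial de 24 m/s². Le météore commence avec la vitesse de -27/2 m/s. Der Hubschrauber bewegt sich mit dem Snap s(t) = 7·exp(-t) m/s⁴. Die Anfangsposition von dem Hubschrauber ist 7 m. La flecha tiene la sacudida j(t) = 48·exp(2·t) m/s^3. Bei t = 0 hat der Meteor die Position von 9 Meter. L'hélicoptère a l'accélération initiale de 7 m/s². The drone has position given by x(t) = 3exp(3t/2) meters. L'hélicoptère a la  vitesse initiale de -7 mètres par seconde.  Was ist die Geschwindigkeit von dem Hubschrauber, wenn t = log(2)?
Wir müssen das Integral unserer Gleichung für den Snap s(t) = 7·exp(-t) 3-mal finden. Das Integral von dem Snap, mit j(0) = -7, ergibt den Ruck: j(t) = -7·exp(-t). Das Integral von dem Ruck ist die Beschleunigung. Mit a(0) = 7 erhalten wir a(t) = 7·exp(-t). Die Stammfunktion von der Beschleunigung ist die Geschwindigkeit. Mit v(0) = -7 erhalten wir v(t) = -7·exp(-t). Wir haben die Geschwindigkeit v(t) = -7·exp(-t). Durch Einsetzen von t = log(2): v(log(2)) = -7/2.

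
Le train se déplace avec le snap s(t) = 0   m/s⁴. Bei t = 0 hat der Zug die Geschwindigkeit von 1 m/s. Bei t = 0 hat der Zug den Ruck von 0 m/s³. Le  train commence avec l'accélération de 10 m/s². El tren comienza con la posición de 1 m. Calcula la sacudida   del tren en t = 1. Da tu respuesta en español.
Para resolver esto, necesitamos tomar 1 antiderivada de nuestra ecuación del snap s(t) = 0. Integrando el snap y usando la condición inicial j(0) = 0, obtenemos j(t) = 0. De la ecuación de la sacudida j(t) = 0, sustituimos t = 1 para obtener j = 0.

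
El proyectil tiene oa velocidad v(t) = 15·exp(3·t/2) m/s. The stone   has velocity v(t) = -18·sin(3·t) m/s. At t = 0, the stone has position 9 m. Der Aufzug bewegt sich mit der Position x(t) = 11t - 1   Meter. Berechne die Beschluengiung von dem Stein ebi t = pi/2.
Um dies zu lösen, müssen wir 1 Ableitung unserer Gleichung für die Geschwindigkeit v(t) = -18·sin(3·t) nehmen. Die Ableitung von der Geschwindigkeit ergibt die Beschleunigung: a(t) = -54·cos(3·t). Mit a(t) = -54·cos(3·t) und Einsetzen von t = pi/2, finden wir a = 0.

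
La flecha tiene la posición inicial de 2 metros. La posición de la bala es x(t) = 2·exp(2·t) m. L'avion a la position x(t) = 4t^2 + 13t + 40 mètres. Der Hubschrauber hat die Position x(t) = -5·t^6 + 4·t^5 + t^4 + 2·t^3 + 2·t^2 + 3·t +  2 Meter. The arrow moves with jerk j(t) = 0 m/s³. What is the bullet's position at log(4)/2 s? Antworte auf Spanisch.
Tenemos la posición x(t) = 2·exp(2·t). Sustituyendo t = log(4)/2: x(log(4)/2) = 8.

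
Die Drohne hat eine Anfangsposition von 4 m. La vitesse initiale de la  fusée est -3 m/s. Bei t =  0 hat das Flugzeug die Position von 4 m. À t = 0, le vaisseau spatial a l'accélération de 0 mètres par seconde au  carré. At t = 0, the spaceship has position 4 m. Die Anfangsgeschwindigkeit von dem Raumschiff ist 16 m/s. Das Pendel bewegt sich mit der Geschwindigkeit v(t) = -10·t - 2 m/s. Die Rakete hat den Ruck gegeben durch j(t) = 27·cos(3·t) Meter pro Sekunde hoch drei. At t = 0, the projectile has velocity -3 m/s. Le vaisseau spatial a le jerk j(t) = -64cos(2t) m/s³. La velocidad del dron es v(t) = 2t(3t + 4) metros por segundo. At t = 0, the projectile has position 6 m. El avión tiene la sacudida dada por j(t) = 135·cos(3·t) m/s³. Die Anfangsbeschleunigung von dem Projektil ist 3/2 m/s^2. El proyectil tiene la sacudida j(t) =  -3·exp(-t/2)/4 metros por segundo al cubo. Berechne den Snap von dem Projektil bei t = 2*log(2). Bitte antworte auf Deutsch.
Ausgehend von dem Ruck j(t) = -3·exp(-t/2)/4, nehmen wir 1 Ableitung. Durch Ableiten von dem Ruck erhalten wir den Snap: s(t) = 3·exp(-t/2)/8. Mit s(t) = 3·exp(-t/2)/8 und Einsetzen von t = 2*log(2), finden wir s = 3/16.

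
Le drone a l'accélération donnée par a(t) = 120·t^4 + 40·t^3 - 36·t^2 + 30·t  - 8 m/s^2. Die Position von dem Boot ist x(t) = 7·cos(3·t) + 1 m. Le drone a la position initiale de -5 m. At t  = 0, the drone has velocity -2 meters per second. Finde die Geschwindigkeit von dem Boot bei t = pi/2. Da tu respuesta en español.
Para resolver esto, necesitamos tomar 1 derivada de nuestra ecuación de la posición x(t) = 7·cos(3·t) + 1. La derivada de la posición da la velocidad: v(t) = -21·sin(3·t). Usando v(t) = -21·sin(3·t) y sustituyendo t = pi/2, encontramos v = 21.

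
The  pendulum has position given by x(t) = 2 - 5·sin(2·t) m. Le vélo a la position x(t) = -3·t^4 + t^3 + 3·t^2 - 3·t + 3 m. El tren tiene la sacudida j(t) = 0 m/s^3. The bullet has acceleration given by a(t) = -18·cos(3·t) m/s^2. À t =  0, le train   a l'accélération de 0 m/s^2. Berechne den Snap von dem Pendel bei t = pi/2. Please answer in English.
To solve this, we need to take 4 derivatives of our position equation x(t) = 2 - 5·sin(2·t). Differentiating position, we get velocity: v(t) = -10·cos(2·t). Differentiating velocity, we get acceleration: a(t) = 20·sin(2·t). The derivative of acceleration gives jerk: j(t) = 40·cos(2·t). Taking d/dt of j(t), we find s(t) = -80·sin(2·t). Using s(t) = -80·sin(2·t) and substituting t = pi/2, we find s = 0.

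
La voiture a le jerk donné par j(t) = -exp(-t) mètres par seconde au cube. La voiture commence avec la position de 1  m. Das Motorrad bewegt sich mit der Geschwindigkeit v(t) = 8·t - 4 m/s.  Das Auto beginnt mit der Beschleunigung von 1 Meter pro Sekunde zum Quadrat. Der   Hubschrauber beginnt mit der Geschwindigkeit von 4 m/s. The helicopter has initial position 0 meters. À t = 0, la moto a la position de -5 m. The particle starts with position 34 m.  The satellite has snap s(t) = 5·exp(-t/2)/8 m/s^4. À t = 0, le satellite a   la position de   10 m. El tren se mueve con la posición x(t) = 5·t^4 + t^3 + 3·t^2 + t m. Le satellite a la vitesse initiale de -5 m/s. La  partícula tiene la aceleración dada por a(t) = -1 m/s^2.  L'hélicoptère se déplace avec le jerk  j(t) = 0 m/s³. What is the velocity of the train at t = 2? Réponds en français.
Nous devons dériver notre équation de la position x(t) = 5·t^4 + t^3 + 3·t^2 + t 1 fois. La dérivée de la position donne la vitesse: v(t) = 20·t^3 + 3·t^2 + 6·t + 1. Nous avons la vitesse v(t) = 20·t^3 + 3·t^2 + 6·t + 1. En substituant t = 2: v(2) = 185.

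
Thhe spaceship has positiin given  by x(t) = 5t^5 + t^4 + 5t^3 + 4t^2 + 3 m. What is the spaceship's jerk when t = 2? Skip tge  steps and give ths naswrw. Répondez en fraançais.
Le jerk à t = 2 est j = 1278.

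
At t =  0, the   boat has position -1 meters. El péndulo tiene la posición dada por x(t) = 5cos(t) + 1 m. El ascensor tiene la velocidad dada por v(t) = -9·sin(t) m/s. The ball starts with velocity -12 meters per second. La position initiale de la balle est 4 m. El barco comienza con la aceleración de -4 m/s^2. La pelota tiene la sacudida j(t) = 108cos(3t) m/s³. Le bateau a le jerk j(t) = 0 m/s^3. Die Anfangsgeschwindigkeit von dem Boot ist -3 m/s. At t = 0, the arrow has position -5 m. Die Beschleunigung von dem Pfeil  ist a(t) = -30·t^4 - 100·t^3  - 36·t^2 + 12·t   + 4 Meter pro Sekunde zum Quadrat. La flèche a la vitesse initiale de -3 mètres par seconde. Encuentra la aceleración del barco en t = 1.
Necesitamos integrar nuestra ecuación de la sacudida j(t) = 0 1 vez. La integral de la sacudida es la aceleración. Usando a(0) = -4, obtenemos a(t) = -4. Tenemos la aceleración a(t) = -4. Sustituyendo t = 1: a(1) = -4.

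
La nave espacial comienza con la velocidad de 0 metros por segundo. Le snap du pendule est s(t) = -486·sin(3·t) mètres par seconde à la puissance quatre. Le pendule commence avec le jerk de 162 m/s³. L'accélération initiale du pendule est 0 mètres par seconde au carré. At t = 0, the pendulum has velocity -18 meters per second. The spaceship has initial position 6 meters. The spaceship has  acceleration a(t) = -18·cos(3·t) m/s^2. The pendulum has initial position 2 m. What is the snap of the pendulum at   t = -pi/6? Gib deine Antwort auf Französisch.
De l'équation du snap s(t) = -486·sin(3·t), nous substituons t = -pi/6 pour obtenir s = 486.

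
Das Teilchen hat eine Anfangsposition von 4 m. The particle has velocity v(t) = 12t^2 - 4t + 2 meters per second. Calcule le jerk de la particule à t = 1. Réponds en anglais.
We must differentiate our velocity equation v(t) = 12·t^2 - 4·t + 2 2 times. Taking d/dt of v(t), we find a(t) = 24·t - 4. Differentiating acceleration, we get jerk: j(t) = 24. We have jerk j(t) = 24. Substituting t = 1: j(1) = 24.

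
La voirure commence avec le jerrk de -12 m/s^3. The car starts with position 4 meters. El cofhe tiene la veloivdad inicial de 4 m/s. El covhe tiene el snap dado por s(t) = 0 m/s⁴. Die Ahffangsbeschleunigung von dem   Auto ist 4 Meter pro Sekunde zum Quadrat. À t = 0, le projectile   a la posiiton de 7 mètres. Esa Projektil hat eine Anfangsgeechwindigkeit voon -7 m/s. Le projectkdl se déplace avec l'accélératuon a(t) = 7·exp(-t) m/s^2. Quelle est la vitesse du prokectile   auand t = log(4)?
Nous devons trouver la primitive de notre équation de l'accélération a(t) = 7·exp(-t) 1 fois. En prenant ∫a(t)dt et en appliquant v(0) = -7, nous trouvons v(t) = -7·exp(-t). De l'équation de la vitesse v(t) = -7·exp(-t), nous substituons t = log(4) pour obtenir v = -7/4.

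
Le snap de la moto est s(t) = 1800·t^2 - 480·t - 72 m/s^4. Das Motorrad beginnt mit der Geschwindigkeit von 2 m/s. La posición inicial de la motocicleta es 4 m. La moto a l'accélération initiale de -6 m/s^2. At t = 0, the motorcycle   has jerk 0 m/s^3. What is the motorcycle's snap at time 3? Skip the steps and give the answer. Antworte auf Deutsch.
Der Snap bei t = 3 ist s = 14688.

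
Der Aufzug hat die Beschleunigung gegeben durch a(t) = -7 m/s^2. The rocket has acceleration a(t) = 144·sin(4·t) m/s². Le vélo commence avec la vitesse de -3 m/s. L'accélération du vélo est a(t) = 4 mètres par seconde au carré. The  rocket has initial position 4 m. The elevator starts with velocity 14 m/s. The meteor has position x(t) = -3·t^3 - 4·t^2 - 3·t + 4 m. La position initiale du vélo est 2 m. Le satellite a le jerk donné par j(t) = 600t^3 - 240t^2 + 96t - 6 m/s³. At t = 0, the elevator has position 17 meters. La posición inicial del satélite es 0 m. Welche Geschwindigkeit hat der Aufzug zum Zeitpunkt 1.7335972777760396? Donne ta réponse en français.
Pour résoudre ceci, nous devons prendre 1 primitive de notre équation de l'accélération a(t) = -7. La primitive de l'accélération est la vitesse. En utilisant v(0) = 14, nous obtenons v(t) = 14 - 7·t. Nous avons la vitesse v(t) = 14 - 7·t. En substituant t = 1.7335972777760396: v(1.7335972777760396) = 1.86481905556772.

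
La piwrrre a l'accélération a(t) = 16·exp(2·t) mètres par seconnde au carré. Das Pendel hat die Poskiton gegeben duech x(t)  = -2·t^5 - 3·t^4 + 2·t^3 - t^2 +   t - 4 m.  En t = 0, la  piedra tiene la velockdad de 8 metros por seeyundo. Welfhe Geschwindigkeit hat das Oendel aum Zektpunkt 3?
Wir müssen unsere Gleichung für die Position x(t) = -2·t^5 - 3·t^4 + 2·t^3 - t^2 + t - 4 1-mal ableiten. Mit d/dt von x(t) finden wir v(t) = -10·t^4 - 12·t^3 + 6·t^2 - 2·t + 1. Mit v(t) = -10·t^4 - 12·t^3 + 6·t^2 - 2·t + 1 und Einsetzen von t = 3, finden wir v = -1085.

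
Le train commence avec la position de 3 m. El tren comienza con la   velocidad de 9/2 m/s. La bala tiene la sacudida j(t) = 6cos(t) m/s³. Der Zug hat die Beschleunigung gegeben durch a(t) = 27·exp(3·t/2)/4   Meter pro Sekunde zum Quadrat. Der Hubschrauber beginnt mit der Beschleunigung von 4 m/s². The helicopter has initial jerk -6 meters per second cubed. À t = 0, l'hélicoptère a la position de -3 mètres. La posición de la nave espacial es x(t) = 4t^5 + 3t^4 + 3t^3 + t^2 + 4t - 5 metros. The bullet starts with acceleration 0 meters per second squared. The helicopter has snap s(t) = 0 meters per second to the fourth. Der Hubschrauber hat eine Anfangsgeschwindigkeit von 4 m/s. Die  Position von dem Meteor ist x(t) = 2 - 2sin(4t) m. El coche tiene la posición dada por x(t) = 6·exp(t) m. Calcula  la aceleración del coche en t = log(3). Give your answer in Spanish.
Debemos derivar nuestra ecuación de la posición x(t) = 6·exp(t) 2 veces. Tomando d/dt de x(t), encontramos v(t) = 6·exp(t). Derivando la velocidad, obtenemos la aceleración: a(t) = 6·exp(t). De la ecuación de la aceleración a(t) = 6·exp(t), sustituimos t = log(3) para obtener a = 18.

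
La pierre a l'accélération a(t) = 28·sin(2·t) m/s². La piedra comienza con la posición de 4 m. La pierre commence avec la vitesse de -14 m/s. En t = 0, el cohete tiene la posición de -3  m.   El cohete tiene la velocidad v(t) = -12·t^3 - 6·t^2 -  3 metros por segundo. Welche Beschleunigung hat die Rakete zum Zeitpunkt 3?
Wir müssen unsere Gleichung für die Geschwindigkeit v(t) = -12·t^3 - 6·t^2 - 3 1-mal ableiten. Durch Ableiten von der Geschwindigkeit erhalten wir die Beschleunigung: a(t) = -36·t^2 - 12·t. Wir haben die Beschleunigung a(t) = -36·t^2 - 12·t. Durch Einsetzen von t = 3: a(3) = -360.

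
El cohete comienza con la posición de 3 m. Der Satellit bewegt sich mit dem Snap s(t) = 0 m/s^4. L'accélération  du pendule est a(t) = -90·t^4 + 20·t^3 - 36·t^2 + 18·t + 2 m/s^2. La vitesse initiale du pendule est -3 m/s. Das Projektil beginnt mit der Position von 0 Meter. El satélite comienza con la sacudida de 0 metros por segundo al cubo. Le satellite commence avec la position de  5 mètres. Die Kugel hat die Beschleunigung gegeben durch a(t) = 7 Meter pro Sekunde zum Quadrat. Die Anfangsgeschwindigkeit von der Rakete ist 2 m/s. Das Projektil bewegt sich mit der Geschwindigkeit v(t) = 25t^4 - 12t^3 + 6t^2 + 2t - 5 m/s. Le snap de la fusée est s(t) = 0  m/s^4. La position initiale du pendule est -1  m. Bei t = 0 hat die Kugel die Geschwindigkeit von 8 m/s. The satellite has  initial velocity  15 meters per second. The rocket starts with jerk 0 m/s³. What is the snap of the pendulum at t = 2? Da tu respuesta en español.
Para resolver esto, necesitamos tomar 2 derivadas de nuestra ecuación de la aceleración a(t) = -90·t^4 + 20·t^3 - 36·t^2 + 18·t + 2. Tomando d/dt de a(t), encontramos j(t) = -360·t^3 + 60·t^2 - 72·t + 18. Derivando la sacudida, obtenemos el snap: s(t) = -1080·t^2 + 120·t - 72. De la ecuación del snap s(t) = -1080·t^2 + 120·t - 72, sustituimos t = 2 para obtener s = -4152.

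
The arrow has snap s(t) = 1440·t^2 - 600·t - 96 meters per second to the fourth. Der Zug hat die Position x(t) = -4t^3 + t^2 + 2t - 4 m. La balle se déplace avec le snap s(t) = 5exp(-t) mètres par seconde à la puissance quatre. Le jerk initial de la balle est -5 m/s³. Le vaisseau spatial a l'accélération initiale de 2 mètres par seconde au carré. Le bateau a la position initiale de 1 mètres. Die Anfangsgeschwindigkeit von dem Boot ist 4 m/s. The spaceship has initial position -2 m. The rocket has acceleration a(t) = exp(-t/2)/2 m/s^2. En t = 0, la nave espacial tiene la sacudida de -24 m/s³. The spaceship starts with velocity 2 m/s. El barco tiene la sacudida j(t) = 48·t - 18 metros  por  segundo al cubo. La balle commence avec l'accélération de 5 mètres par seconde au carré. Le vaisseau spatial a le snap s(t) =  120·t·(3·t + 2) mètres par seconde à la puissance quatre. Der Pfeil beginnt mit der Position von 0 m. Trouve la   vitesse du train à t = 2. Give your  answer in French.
Nous devons dériver notre équation de la position x(t) = -4·t^3 + t^2 + 2·t - 4 1 fois. La dérivée de la position donne la vitesse: v(t) = -12·t^2 + 2·t + 2. Nous avons la vitesse v(t) = -12·t^2 + 2·t + 2. En substituant t = 2: v(2) = -42.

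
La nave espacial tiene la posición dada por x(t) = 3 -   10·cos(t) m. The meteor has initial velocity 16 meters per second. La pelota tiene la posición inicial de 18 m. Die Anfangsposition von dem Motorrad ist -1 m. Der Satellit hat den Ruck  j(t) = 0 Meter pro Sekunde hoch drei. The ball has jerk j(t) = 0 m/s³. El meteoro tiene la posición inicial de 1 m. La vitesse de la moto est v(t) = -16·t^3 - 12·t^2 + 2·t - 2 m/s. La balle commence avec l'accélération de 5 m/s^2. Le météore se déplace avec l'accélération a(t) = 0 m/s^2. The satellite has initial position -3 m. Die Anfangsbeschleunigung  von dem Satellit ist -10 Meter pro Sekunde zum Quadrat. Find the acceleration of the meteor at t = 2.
We have acceleration a(t) = 0. Substituting t = 2: a(2) = 0.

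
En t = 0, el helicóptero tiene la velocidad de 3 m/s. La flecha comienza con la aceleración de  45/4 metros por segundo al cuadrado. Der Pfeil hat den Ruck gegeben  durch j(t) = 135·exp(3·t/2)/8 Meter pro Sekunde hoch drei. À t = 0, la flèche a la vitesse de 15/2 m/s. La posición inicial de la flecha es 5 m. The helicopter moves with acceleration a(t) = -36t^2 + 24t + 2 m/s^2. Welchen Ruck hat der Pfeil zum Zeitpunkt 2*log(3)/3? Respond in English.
Using j(t) = 135·exp(3·t/2)/8 and substituting t = 2*log(3)/3, we find j = 405/8.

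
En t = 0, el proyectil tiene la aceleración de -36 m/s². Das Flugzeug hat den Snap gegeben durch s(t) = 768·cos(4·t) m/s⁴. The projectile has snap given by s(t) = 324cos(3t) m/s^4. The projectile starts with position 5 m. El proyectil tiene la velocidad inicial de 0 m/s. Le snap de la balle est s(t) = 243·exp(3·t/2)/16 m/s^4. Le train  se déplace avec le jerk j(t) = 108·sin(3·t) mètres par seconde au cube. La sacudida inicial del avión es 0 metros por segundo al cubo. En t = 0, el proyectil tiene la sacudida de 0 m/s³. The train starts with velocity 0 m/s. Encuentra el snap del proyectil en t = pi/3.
Usando s(t) = 324·cos(3·t) y sustituyendo t = pi/3, encontramos s = -324.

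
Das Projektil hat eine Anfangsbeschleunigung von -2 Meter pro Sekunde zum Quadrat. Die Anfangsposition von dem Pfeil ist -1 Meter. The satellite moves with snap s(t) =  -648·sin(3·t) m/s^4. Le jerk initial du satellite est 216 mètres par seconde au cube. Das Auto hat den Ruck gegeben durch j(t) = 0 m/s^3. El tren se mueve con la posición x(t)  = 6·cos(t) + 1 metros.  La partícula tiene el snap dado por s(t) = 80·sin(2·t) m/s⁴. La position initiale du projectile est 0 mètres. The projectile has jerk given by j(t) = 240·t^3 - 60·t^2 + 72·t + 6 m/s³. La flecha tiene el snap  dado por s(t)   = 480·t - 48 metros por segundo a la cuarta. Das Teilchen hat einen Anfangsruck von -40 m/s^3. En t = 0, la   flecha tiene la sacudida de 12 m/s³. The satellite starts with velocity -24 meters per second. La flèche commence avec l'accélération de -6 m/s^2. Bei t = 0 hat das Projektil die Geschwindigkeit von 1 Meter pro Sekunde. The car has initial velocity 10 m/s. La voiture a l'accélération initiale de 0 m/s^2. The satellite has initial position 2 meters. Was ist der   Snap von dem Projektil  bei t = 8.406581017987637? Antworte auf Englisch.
We must differentiate our jerk equation j(t) = 240·t^3 - 60·t^2 + 72·t + 6 1 time. Taking d/dt of j(t), we find s(t) = 720·t^2 - 120·t + 72. We have snap s(t) = 720·t^2 - 120·t + 72. Substituting t = 8.406581017987637: s(8.406581017987637) = 49946.0454544743.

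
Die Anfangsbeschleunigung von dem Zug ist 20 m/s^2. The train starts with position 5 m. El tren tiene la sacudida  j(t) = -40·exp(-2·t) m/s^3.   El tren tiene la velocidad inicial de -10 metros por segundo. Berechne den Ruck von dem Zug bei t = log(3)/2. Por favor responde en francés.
En utilisant j(t) = -40·exp(-2·t) et en substituant t = log(3)/2, nous trouvons j = -40/3.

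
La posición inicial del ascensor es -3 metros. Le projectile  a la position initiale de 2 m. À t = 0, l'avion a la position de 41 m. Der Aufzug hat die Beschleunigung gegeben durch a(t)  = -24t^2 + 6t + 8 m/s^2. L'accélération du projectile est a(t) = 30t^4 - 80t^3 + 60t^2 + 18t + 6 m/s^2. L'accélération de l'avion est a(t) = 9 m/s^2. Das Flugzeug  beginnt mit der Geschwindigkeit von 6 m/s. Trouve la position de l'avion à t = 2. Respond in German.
Wir müssen unsere Gleichung für die Beschleunigung a(t) = 9 2-mal integrieren. Mit ∫a(t)dt und Anwendung von v(0) = 6, finden wir v(t) = 9·t + 6. Durch Integration von der Geschwindigkeit und Verwendung der Anfangsbedingung x(0) = 41, erhalten wir x(t) = 9·t^2/2 + 6·t + 41. Mit x(t) = 9·t^2/2 + 6·t + 41 und Einsetzen von t = 2, finden wir x = 71.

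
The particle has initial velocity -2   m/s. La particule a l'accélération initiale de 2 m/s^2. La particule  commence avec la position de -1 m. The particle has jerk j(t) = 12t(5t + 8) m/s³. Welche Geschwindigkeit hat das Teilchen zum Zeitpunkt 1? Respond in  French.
Pour résoudre ceci, nous devons prendre 2 primitives de notre équation du jerk j(t) = 12·t·(5·t + 8). En prenant ∫j(t)dt et en appliquant a(0) = 2, nous trouvons a(t) = 20·t^3 + 48·t^2 + 2. L'intégrale de l'accélération est la vitesse. En utilisant v(0) = -2, nous obtenons v(t) = 5·t^4 + 16·t^3 + 2·t - 2. De l'équation de la vitesse v(t) = 5·t^4 + 16·t^3 + 2·t - 2, nous substituons t = 1 pour obtenir v = 21.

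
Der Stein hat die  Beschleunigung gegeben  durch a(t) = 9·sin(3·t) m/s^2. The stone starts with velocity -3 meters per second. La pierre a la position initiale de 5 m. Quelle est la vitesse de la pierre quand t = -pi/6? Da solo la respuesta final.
À t = -pi/6, v = 0.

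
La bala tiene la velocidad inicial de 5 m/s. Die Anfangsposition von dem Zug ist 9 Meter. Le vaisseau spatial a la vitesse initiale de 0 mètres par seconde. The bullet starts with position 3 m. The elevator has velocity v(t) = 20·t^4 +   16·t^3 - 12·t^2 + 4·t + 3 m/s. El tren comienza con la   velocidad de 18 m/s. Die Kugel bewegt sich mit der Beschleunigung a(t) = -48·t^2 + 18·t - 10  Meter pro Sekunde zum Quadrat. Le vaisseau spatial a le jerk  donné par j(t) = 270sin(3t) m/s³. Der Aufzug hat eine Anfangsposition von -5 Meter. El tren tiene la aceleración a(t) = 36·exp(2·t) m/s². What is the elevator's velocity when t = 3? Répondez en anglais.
From the given velocity equation v(t) = 20·t^4 + 16·t^3 - 12·t^2 + 4·t + 3, we substitute t = 3 to get v = 1959.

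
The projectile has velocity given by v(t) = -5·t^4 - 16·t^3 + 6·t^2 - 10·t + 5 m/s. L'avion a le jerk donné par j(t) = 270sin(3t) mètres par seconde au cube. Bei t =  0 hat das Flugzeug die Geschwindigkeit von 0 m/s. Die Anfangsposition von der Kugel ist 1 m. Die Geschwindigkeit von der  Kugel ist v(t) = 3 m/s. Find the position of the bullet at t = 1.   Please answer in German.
Wir müssen das Integral unserer Gleichung für die Geschwindigkeit v(t) = 3 1-mal finden. Durch Integration von der Geschwindigkeit und Verwendung der Anfangsbedingung x(0) = 1, erhalten wir x(t) = 3·t + 1. Aus der Gleichung für die Position x(t) = 3·t + 1, setzen wir t = 1 ein und erhalten x = 4.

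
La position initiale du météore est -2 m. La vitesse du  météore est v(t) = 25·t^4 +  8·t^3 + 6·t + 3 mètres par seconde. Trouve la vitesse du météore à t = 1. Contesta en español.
Usando v(t) = 25·t^4 + 8·t^3 + 6·t + 3 y sustituyendo t = 1, encontramos v = 42.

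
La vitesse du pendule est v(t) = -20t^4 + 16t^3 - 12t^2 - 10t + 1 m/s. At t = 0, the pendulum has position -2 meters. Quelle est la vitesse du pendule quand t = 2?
En utilisant v(t) = -20·t^4 + 16·t^3 - 12·t^2 - 10·t + 1 et en substituant t = 2, nous trouvons v = -259.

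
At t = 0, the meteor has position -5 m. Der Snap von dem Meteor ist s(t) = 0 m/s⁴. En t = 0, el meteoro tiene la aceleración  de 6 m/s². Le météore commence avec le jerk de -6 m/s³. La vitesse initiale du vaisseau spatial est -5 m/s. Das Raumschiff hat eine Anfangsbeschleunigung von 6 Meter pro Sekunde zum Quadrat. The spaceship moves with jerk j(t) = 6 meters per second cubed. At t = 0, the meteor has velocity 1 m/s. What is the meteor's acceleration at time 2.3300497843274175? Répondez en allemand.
Um dies zu lösen, müssen wir 2 Integrale unserer Gleichung für den Snap s(t) = 0 finden. Durch Integration von dem Snap und Verwendung der Anfangsbedingung j(0) = -6, erhalten wir j(t) = -6. Mit ∫j(t)dt und Anwendung von a(0) = 6, finden wir a(t) = 6 - 6·t. Mit a(t) = 6 - 6·t und Einsetzen von t = 2.3300497843274175, finden wir a = -7.98029870596450.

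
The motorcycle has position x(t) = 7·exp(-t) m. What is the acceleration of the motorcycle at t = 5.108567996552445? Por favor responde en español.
Partiendo de la posición x(t) = 7·exp(-t), tomamos 2 derivadas. Tomando d/dt de x(t), encontramos v(t) = -7·exp(-t). Derivando la velocidad, obtenemos la aceleración: a(t) = 7·exp(-t). Usando a(t) = 7·exp(-t) y sustituyendo t = 5.108567996552445, encontramos a = 0.0423131296490642.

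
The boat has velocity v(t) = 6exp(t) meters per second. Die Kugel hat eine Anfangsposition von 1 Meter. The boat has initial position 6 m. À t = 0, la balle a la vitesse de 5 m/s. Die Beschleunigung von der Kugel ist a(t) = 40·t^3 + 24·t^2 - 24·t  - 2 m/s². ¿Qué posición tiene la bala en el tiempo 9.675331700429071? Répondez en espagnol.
Debemos encontrar la antiderivada de nuestra ecuación de la aceleración a(t) = 40·t^3 + 24·t^2 - 24·t - 2 2 veces. La integral de la aceleración es la velocidad. Usando v(0) = 5, obtenemos v(t) = 10·t^4 + 8·t^3 - 12·t^2 - 2·t + 5. Integrando la velocidad y usando la condición inicial x(0) = 1, obtenemos x(t) = 2·t^5 + 2·t^4 - 4·t^3 - t^2 + 5·t + 1. Tenemos la posición x(t) = 2·t^5 + 2·t^4 - 4·t^3 - t^2 + 5·t + 1. Sustituyendo t = 9.675331700429071: x(9.675331700429071) = 183433.301497873.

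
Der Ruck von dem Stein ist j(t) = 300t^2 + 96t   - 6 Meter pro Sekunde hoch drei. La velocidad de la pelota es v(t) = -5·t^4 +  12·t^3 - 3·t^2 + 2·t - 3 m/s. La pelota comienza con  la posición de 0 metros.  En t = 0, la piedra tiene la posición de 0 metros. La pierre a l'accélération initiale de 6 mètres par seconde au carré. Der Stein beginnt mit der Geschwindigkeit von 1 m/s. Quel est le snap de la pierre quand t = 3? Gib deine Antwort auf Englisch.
We must differentiate our jerk equation j(t) = 300·t^2 + 96·t - 6 1 time. Differentiating jerk, we get snap: s(t) = 600·t + 96. Using s(t) = 600·t + 96 and substituting t = 3, we find s = 1896.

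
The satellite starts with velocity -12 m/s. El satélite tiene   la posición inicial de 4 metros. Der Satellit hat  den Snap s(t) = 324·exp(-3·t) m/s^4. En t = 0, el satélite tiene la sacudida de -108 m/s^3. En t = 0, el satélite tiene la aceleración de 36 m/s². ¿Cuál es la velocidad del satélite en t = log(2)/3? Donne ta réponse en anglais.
We must find the antiderivative of our snap equation s(t) = 324·exp(-3·t) 3 times. The antiderivative of snap is jerk. Using j(0) = -108, we get j(t) = -108·exp(-3·t). Taking ∫j(t)dt and applying a(0) = 36, we find a(t) = 36·exp(-3·t). The antiderivative of acceleration is velocity. Using v(0) = -12, we get v(t) = -12·exp(-3·t). Using v(t) = -12·exp(-3·t) and substituting t = log(2)/3, we find v = -6.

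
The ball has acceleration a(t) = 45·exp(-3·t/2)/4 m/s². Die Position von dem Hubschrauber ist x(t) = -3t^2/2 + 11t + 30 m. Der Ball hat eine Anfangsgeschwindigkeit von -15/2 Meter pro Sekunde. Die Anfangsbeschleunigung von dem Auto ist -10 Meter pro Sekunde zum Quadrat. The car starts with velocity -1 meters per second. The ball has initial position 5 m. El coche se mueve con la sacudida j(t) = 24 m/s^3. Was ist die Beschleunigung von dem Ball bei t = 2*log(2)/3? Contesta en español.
Tenemos la aceleración a(t) = 45·exp(-3·t/2)/4. Sustituyendo t = 2*log(2)/3: a(2*log(2)/3) = 45/8.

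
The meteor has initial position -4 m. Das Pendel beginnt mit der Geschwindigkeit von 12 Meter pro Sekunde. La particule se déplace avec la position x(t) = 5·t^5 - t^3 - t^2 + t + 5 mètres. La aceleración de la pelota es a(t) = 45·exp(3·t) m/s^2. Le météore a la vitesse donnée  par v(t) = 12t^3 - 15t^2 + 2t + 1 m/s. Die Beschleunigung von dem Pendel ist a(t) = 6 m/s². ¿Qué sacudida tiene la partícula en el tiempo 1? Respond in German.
Ausgehend von der Position x(t) = 5·t^5 - t^3 - t^2 + t + 5, nehmen wir 3 Ableitungen. Mit d/dt von x(t) finden wir v(t) = 25·t^4 - 3·t^2 - 2·t + 1. Mit d/dt von v(t) finden wir a(t) = 100·t^3 - 6·t - 2. Mit d/dt von a(t) finden wir j(t) = 300·t^2 - 6. Mit j(t) = 300·t^2 - 6 und Einsetzen von t = 1, finden wir j = 294.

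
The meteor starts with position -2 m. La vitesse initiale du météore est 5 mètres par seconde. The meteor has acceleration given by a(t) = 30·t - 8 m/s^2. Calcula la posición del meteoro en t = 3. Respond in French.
Nous devons intégrer notre équation de l'accélération a(t) = 30·t - 8 2 fois. L'intégrale de l'accélération est la vitesse. En utilisant v(0) = 5, nous obtenons v(t) = 15·t^2 - 8·t + 5. En prenant ∫v(t)dt et en appliquant x(0) = -2, nous trouvons x(t) = 5·t^3 - 4·t^2 + 5·t - 2. Nous avons la position x(t) = 5·t^3 - 4·t^2 + 5·t - 2. En substituant t = 3: x(3) = 112.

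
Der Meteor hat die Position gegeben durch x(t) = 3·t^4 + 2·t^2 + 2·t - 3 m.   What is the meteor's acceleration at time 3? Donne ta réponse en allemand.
Wir müssen unsere Gleichung für die Position x(t) = 3·t^4 + 2·t^2 + 2·t - 3 2-mal ableiten. Die Ableitung von der Position ergibt die Geschwindigkeit: v(t) = 12·t^3 + 4·t + 2. Mit d/dt von v(t) finden wir a(t) = 36·t^2 + 4. Wir haben die Beschleunigung a(t) = 36·t^2 + 4. Durch Einsetzen von t = 3: a(3) = 328.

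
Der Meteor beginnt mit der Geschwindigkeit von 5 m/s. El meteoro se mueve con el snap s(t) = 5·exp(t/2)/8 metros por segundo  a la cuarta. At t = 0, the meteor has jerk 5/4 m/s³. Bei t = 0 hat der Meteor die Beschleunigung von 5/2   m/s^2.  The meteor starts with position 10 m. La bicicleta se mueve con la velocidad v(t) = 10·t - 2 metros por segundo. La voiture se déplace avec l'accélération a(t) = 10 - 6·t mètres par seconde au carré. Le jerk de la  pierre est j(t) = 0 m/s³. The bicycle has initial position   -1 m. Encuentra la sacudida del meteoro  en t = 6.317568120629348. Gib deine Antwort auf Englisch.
To solve this, we need to take 1 integral of our snap equation s(t) = 5·exp(t/2)/8. The integral of snap is jerk. Using j(0) = 5/4, we get j(t) = 5·exp(t/2)/4. From the given jerk equation j(t) = 5·exp(t/2)/4, we substitute t = 6.317568120629348 to get j = 29.4274411546047.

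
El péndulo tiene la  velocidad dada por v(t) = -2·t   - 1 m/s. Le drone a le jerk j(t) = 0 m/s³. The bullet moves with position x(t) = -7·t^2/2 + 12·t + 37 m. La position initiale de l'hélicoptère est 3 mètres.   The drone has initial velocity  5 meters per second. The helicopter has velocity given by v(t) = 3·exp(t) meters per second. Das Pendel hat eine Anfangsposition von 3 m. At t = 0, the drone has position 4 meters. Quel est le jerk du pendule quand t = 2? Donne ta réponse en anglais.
To solve this, we need to take 2 derivatives of our velocity equation v(t) = -2·t - 1. The derivative of velocity gives acceleration: a(t) = -2. Differentiating acceleration, we get jerk: j(t) = 0. Using j(t) = 0 and substituting t = 2, we find j = 0.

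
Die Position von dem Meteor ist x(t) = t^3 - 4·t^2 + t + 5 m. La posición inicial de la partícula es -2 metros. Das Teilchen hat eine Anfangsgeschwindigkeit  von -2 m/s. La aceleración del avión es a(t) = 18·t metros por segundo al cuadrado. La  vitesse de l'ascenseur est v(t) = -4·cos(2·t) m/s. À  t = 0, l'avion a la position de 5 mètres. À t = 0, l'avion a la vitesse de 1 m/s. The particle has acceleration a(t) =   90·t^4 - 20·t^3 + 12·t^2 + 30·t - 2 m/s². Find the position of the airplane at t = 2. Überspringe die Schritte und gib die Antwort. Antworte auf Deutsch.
Die Antwort ist 31.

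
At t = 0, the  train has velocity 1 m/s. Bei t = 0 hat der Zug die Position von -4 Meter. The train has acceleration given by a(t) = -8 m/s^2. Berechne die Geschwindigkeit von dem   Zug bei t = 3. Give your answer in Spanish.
Debemos encontrar la integral de nuestra ecuación de la aceleración a(t) = -8 1 vez. La antiderivada de la aceleración, con v(0) = 1, da la velocidad: v(t) = 1 - 8·t. Usando v(t) = 1 - 8·t y sustituyendo t = 3, encontramos v = -23.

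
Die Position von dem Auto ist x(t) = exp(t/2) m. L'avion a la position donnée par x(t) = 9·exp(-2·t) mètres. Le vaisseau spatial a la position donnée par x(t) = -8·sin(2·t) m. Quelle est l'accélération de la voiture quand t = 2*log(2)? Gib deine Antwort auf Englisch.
Starting from position x(t) = exp(t/2), we take 2 derivatives. Taking d/dt of x(t), we find v(t) = exp(t/2)/2. Taking d/dt of v(t), we find a(t) = exp(t/2)/4. Using a(t) = exp(t/2)/4 and substituting t = 2*log(2), we find a = 1/2.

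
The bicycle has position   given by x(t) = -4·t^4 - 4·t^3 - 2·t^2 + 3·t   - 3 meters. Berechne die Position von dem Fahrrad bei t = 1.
Mit x(t) = -4·t^4 - 4·t^3 - 2·t^2 + 3·t - 3 und Einsetzen von t = 1, finden wir x = -10.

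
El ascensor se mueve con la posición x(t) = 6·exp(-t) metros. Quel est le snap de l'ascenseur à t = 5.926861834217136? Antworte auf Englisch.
Starting from position x(t) = 6·exp(-t), we take 4 derivatives. Taking d/dt of x(t), we find v(t) = -6·exp(-t). Taking d/dt of v(t), we find a(t) = 6·exp(-t). The derivative of acceleration gives jerk: j(t) = -6·exp(-t). The derivative of jerk gives snap: s(t) = 6·exp(-t). We have snap s(t) = 6·exp(-t). Substituting t = 5.926861834217136: s(5.926861834217136) = 0.0160010271010178.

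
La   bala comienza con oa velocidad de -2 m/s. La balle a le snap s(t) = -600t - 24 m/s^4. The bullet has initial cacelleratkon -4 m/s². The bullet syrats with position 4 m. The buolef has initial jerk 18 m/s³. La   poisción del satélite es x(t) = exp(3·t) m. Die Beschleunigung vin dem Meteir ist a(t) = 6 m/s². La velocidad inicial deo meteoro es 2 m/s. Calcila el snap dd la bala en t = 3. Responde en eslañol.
De la ecuación del snap s(t) = -600·t - 24, sustituimos t = 3 para obtener s = -1824.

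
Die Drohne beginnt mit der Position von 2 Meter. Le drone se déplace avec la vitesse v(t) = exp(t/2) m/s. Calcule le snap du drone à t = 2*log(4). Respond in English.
Starting from velocity v(t) = exp(t/2), we take 3 derivatives. Differentiating velocity, we get acceleration: a(t) = exp(t/2)/2. Taking d/dt of a(t), we find j(t) = exp(t/2)/4. The derivative of jerk gives snap: s(t) = exp(t/2)/8. From the given snap equation s(t) = exp(t/2)/8, we substitute t = 2*log(4) to get s = 1/2.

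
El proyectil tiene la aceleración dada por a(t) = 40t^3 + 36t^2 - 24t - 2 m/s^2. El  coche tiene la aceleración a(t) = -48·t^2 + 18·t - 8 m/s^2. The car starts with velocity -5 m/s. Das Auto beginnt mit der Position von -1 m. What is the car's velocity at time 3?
To find the answer, we compute 1 antiderivative of a(t) = -48·t^2 + 18·t - 8. Taking ∫a(t)dt and applying v(0) = -5, we find v(t) = -16·t^3 + 9·t^2 - 8·t - 5. Using v(t) = -16·t^3 + 9·t^2 - 8·t - 5 and substituting t = 3, we find v = -380.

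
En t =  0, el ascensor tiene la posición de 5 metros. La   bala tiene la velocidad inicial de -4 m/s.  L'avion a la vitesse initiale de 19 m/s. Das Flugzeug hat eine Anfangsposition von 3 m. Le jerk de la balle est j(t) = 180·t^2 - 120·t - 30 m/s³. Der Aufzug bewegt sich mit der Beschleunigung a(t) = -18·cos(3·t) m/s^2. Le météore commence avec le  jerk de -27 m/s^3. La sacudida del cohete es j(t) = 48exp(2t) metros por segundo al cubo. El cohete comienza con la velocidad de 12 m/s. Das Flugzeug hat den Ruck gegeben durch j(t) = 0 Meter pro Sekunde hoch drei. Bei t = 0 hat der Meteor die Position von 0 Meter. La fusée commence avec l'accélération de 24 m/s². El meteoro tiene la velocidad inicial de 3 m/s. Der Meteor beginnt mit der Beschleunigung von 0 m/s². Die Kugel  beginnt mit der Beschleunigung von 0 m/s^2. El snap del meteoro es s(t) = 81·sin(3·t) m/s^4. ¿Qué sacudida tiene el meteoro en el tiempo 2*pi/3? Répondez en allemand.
Ausgehend von dem Snap s(t) = 81·sin(3·t), nehmen wir 1 Integral. Mit ∫s(t)dt und Anwendung von j(0) = -27, finden wir j(t) = -27·cos(3·t). Wir haben den Ruck j(t) = -27·cos(3·t). Durch Einsetzen von t = 2*pi/3: j(2*pi/3) = -27.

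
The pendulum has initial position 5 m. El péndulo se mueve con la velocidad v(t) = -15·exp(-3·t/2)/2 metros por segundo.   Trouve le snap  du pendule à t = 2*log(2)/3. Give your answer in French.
En partant de la vitesse v(t) = -15·exp(-3·t/2)/2, nous prenons 3 dérivées. En prenant d/dt de v(t), nous trouvons a(t) = 45·exp(-3·t/2)/4. La dérivée de l'accélération donne le jerk: j(t) = -135·exp(-3·t/2)/8. La dérivée du jerk donne le snap: s(t) = 405·exp(-3·t/2)/16. Nous avons le snap s(t) = 405·exp(-3·t/2)/16. En substituant t = 2*log(2)/3: s(2*log(2)/3) = 405/32.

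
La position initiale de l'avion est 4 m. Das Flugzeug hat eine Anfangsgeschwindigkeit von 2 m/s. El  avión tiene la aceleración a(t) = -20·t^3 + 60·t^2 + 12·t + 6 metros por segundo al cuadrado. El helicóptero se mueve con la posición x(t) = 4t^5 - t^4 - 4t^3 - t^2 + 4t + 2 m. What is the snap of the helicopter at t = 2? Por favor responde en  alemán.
Wir müssen unsere Gleichung für die Position x(t) = 4·t^5 - t^4 - 4·t^3 - t^2 + 4·t + 2 4-mal ableiten. Mit d/dt von x(t) finden wir v(t) = 20·t^4 - 4·t^3 - 12·t^2 - 2·t + 4. Die Ableitung von der Geschwindigkeit ergibt die Beschleunigung: a(t) = 80·t^3 - 12·t^2 - 24·t - 2. Mit d/dt von a(t) finden wir j(t) = 240·t^2 - 24·t - 24. Die Ableitung von dem Ruck ergibt den Snap: s(t) = 480·t - 24. Mit s(t) = 480·t - 24 und Einsetzen von t = 2, finden wir s = 936.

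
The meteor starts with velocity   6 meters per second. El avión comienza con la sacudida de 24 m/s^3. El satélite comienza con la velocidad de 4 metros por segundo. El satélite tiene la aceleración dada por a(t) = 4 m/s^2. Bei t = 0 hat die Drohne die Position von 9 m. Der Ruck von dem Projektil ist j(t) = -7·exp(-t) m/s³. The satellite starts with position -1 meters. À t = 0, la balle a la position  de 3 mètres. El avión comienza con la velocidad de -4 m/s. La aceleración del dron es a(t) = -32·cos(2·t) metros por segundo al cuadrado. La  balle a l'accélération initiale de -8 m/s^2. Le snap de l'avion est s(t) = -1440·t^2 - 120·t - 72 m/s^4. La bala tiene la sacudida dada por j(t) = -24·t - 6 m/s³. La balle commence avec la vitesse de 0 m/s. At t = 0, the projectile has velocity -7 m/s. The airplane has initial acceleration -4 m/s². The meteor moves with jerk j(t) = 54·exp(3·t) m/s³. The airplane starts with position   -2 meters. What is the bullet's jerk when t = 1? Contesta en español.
Tenemos la sacudida j(t) = -24·t - 6. Sustituyendo t = 1: j(1) = -30.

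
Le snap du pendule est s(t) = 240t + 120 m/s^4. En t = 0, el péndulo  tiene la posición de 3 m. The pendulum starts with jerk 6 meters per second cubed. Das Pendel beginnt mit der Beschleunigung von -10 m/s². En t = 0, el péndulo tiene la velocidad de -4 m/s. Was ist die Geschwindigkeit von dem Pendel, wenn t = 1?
Um dies zu lösen, müssen wir 3 Stammfunktionen unserer Gleichung für den Snap s(t) = 240·t + 120 finden. Das Integral von dem Snap, mit j(0) = 6, ergibt den Ruck: j(t) = 120·t^2 + 120·t + 6. Die Stammfunktion von dem Ruck ist die Beschleunigung. Mit a(0) = -10 erhalten wir a(t) = 40·t^3 + 60·t^2 + 6·t - 10. Das Integral von der Beschleunigung, mit v(0) = -4, ergibt die Geschwindigkeit: v(t) = 10·t^4 + 20·t^3 + 3·t^2 - 10·t - 4. Mit v(t) = 10·t^4 + 20·t^3 + 3·t^2 - 10·t - 4 und Einsetzen von t = 1, finden wir v = 19.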